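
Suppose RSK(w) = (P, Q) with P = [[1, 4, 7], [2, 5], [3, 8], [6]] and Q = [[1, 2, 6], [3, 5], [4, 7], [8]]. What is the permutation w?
Reverse RSK: for i = n, n-1, ..., 1, locate i in Q, remove the corresponding corner cell from P, and reverse-bump its entry up through P; the value ejected from row 1 is w(i).

So w = 6 8 3 2 5 7 4 1.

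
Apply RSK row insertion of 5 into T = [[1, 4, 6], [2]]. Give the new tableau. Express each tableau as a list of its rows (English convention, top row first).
In row 1, 5 replaces 6 (the leftmost entry greater than 5); 6 is bumped to row 2. 6 is appended to row 2. The new tableau is [[1, 4, 5], [2, 6]].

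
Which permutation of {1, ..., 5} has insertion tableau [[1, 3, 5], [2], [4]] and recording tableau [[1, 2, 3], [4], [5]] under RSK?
Reverse the RSK construction: for i from n down to 1, find the cell of Q containing i, remove the entry at that cell from P, and reverse-bump it up through P; the value ejected from row 1 is w(i).

Step i=5: Q has 5 at row 3, column 1; remove 4 from row 3 of P and reverse-bump: 4 enters row 2 and ejects 2; 2 enters row 1 and ejects 1. So w(5) = 1. P is now [[2, 3, 5], [4]].
Step i=4: Q has 4 at row 2, column 1; remove 4 from row 2 of P and reverse-bump: 4 enters row 1 and ejects 3. So w(4) = 3. P is now [[2, 4, 5]].
Step i=3: Q has 3 at row 1, column 3; remove that cell from P, ejecting 5. So w(3) = 5. P is now [[2, 4]].
Step i=2: Q has 2 at row 1, column 2; remove that cell from P, ejecting 4. So w(2) = 4. P is now [[2]].
Step i=1: Q has 1 at row 1, column 1; remove that cell from P, ejecting 2. So w(1) = 2. P is now [].

So w = 2 4 5 3 1.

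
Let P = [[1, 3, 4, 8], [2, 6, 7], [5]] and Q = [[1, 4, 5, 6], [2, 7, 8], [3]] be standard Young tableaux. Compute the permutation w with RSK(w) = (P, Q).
5 2 1 6 7 8 3 4

Reverse the RSK construction: for i from n down to 1, find the cell of Q containing i, remove the entry at that cell from P, and reverse-bump it up through P; the value ejected from row 1 is w(i).

Step i=8: Q has 8 at row 2, column 3; remove 7 from row 2 of P and reverse-bump: 7 enters row 1 and ejects 4. So w(8) = 4. P is now [[1, 3, 7, 8], [2, 6], [5]].
Step i=7: Q has 7 at row 2, column 2; remove 6 from row 2 of P and reverse-bump: 6 enters row 1 and ejects 3. So w(7) = 3. P is now [[1, 6, 7, 8], [2], [5]].
Step i=6: Q has 6 at row 1, column 4; remove that cell from P, ejecting 8. So w(6) = 8. P is now [[1, 6, 7], [2], [5]].
Step i=5: Q has 5 at row 1, column 3; remove that cell from P, ejecting 7. So w(5) = 7. P is now [[1, 6], [2], [5]].
Step i=4: Q has 4 at row 1, column 2; remove that cell from P, ejecting 6. So w(4) = 6. P is now [[1], [2], [5]].
Step i=3: Q has 3 at row 3, column 1; remove 5 from row 3 of P and reverse-bump: 5 enters row 2 and ejects 2; 2 enters row 1 and ejects 1. So w(3) = 1. P is now [[2], [5]].
Step i=2: Q has 2 at row 2, column 1; remove 5 from row 2 of P and reverse-bump: 5 enters row 1 and ejects 2. So w(2) = 2. P is now [[5]].
Step i=1: Q has 1 at row 1, column 1; remove that cell from P, ejecting 5. So w(1) = 5. P is now [].

So w = 5 2 1 6 7 8 3 4.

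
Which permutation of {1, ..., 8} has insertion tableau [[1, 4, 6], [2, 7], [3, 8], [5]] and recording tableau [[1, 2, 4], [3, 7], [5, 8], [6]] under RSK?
Reverse the RSK construction: for i from n down to 1, find the cell of Q containing i, remove the entry at that cell from P, and reverse-bump it up through P; the value ejected from row 1 is w(i).

Step i=8: Q has 8 at row 3, column 2; remove 8 from row 3 of P and reverse-bump: 8 enters row 2 and ejects 7; 7 enters row 1 and ejects 6. So w(8) = 6. P is now [[1, 4, 7], [2, 8], [3], [5]].
Step i=7: Q has 7 at row 2, column 2; remove 8 from row 2 of P and reverse-bump: 8 enters row 1 and ejects 7. So w(7) = 7. P is now [[1, 4, 8], [2], [3], [5]].
Step i=6: Q has 6 at row 4, column 1; remove 5 from row 4 of P and reverse-bump: 5 enters row 3 and ejects 3; 3 enters row 2 and ejects 2; 2 enters row 1 and ejects 1. So w(6) = 1. P is now [[2, 4, 8], [3], [5]].
Step i=5: Q has 5 at row 3, column 1; remove 5 from row 3 of P and reverse-bump: 5 enters row 2 and ejects 3; 3 enters row 1 and ejects 2. So w(5) = 2. P is now [[3, 4, 8], [5]].
Step i=4: Q has 4 at row 1, column 3; remove that cell from P, ejecting 8. So w(4) = 8. P is now [[3, 4], [5]].
Step i=3: Q has 3 at row 2, column 1; remove 5 from row 2 of P and reverse-bump: 5 enters row 1 and ejects 4. So w(3) = 4. P is now [[3, 5]].
Step i=2: Q has 2 at row 1, column 2; remove that cell from P, ejecting 5. So w(2) = 5. P is now [[3]].
Step i=1: Q has 1 at row 1, column 1; remove that cell from P, ejecting 3. So w(1) = 3. P is now [].

So w = 3 5 4 8 2 1 7 6.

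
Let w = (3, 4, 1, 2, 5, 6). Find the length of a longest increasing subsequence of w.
4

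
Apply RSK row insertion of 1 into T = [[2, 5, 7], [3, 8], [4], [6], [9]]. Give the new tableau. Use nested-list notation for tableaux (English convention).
In row 1, 1 replaces 2 (the leftmost entry greater than 1); 2 is bumped to row 2. In row 2, 2 replaces 3 (the leftmost entry greater than 2); 3 is bumped to row 3. In row 3, 3 replaces 4 (the leftmost entry greater than 3); 4 is bumped to row 4. In row 4, 4 replaces 6 (the leftmost entry greater than 4); 6 is bumped to row 5. In row 5, 6 replaces 9 (the leftmost entry greater than 6); 9 is bumped to row 6. 9 starts a new row 6. The new tableau is [[1, 5, 7], [2, 8], [3], [4], [6], [9]].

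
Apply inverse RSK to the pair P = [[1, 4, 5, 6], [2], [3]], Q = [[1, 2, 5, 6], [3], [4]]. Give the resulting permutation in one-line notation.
Reverse the RSK construction: for i from n down to 1, find the cell of Q containing i, remove the entry at that cell from P, and reverse-bump it up through P; the value ejected from row 1 is w(i).

Step i=6: Q has 6 at row 1, column 4; remove that cell from P, ejecting 6. So w(6) = 6. P is now [[1, 4, 5], [2], [3]].
Step i=5: Q has 5 at row 1, column 3; remove that cell from P, ejecting 5. So w(5) = 5. P is now [[1, 4], [2], [3]].
Step i=4: Q has 4 at row 3, column 1; remove 3 from row 3 of P and reverse-bump: 3 enters row 2 and ejects 2; 2 enters row 1 and ejects 1. So w(4) = 1. P is now [[2, 4], [3]].
Step i=3: Q has 3 at row 2, column 1; remove 3 from row 2 of P and reverse-bump: 3 enters row 1 and ejects 2. So w(3) = 2. P is now [[3, 4]].
Step i=2: Q has 2 at row 1, column 2; remove that cell from P, ejecting 4. So w(2) = 4. P is now [[3]].
Step i=1: Q has 1 at row 1, column 1; remove that cell from P, ejecting 3. So w(1) = 3. P is now [].

So w = 3 4 2 1 5 6.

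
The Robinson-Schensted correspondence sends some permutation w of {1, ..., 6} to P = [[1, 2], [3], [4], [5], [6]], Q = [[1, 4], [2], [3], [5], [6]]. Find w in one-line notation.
Reverse the RSK construction: for i from n down to 1, find the cell of Q containing i, remove the entry at that cell from P, and reverse-bump it up through P; the value ejected from row 1 is w(i).

Step i=6: Q has 6 at row 5, column 1; remove 6 from row 5 of P and reverse-bump: 6 enters row 4 and ejects 5; 5 enters row 3 and ejects 4; 4 enters row 2 and ejects 3; 3 enters row 1 and ejects 2. So w(6) = 2. P is now [[1, 3], [4], [5], [6]].
Step i=5: Q has 5 at row 4, column 1; remove 6 from row 4 of P and reverse-bump: 6 enters row 3 and ejects 5; 5 enters row 2 and ejects 4; 4 enters row 1 and ejects 3. So w(5) = 3. P is now [[1, 4], [5], [6]].
Step i=4: Q has 4 at row 1, column 2; remove that cell from P, ejecting 4. So w(4) = 4. P is now [[1], [5], [6]].
Step i=3: Q has 3 at row 3, column 1; remove 6 from row 3 of P and reverse-bump: 6 enters row 2 and ejects 5; 5 enters row 1 and ejects 1. So w(3) = 1. P is now [[5], [6]].
Step i=2: Q has 2 at row 2, column 1; remove 6 from row 2 of P and reverse-bump: 6 enters row 1 and ejects 5. So w(2) = 5. P is now [[6]].
Step i=1: Q has 1 at row 1, column 1; remove that cell from P, ejecting 6. So w(1) = 6. P is now [].

So w = 6 5 1 4 3 2.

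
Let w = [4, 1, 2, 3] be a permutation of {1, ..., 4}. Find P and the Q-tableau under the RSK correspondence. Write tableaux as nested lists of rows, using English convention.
P = [[1, 2, 3], [4]], Q = [[1, 3, 4], [2]]

Insert each entry of the permutation into P by Schensted row insertion, recording in Q the position of each new cell.

Insert 4: appended to row 1. P = [[4]], Q = [[1]].
Insert 1: 1 bumps 4 from row 1; 4 starts row 2. P = [[1], [4]], Q = [[1], [2]].
Insert 2: appended to row 1. P = [[1, 2], [4]], Q = [[1, 3], [2]].
Insert 3: appended to row 1. P = [[1, 2, 3], [4]], Q = [[1, 3, 4], [2]].

So P = [[1, 2, 3], [4]], Q = [[1, 3, 4], [2]].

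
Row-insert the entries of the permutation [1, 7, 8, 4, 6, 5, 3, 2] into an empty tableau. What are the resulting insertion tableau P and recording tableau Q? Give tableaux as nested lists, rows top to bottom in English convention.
Insert each entry of the permutation into P by Schensted row insertion, recording in Q the position of each new cell.

Insert 1: appended to row 1. P = [[1]], Q = [[1]].
Insert 7: appended to row 1. P = [[1, 7]], Q = [[1, 2]].
Insert 8: appended to row 1. P = [[1, 7, 8]], Q = [[1, 2, 3]].
Insert 4: 4 bumps 7 from row 1; 7 starts row 2. P = [[1, 4, 8], [7]], Q = [[1, 2, 3], [4]].
Insert 6: 6 bumps 8 from row 1; 8 appends to row 2. P = [[1, 4, 6], [7, 8]], Q = [[1, 2, 3], [4, 5]].
Insert 5: 5 bumps 6 from row 1; 6 bumps 7 from row 2; 7 starts row 3. P = [[1, 4, 5], [6, 8], [7]], Q = [[1, 2, 3], [4, 5], [6]].
Insert 3: 3 bumps 4 from row 1; 4 bumps 6 from row 2; 6 bumps 7 from row 3; 7 starts row 4. P = [[1, 3, 5], [4, 8], [6], [7]], Q = [[1, 2, 3], [4, 5], [6], [7]].
Insert 2: 2 bumps 3 from row 1; 3 bumps 4 from row 2; 4 bumps 6 from row 3; 6 bumps 7 from row 4; 7 starts row 5. P = [[1, 2, 5], [3, 8], [4], [6], [7]], Q = [[1, 2, 3], [4, 5], [6], [7], [8]].

So P = [[1, 2, 5], [3, 8], [4], [6], [7]], Q = [[1, 2, 3], [4, 5], [6], [7], [8]].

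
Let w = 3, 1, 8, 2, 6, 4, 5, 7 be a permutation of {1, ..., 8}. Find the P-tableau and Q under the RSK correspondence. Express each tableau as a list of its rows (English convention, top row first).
Insert each entry of the permutation into P by Schensted row insertion, recording in Q the position of each new cell.

Insert 3: appended to row 1. P = [[3]], Q = [[1]].
Insert 1: 1 bumps 3 from row 1; 3 starts row 2. P = [[1], [3]], Q = [[1], [2]].
Insert 8: appended to row 1. P = [[1, 8], [3]], Q = [[1, 3], [2]].
Insert 2: 2 bumps 8 from row 1; 8 appends to row 2. P = [[1, 2], [3, 8]], Q = [[1, 3], [2, 4]].
Insert 6: appended to row 1. P = [[1, 2, 6], [3, 8]], Q = [[1, 3, 5], [2, 4]].
Insert 4: 4 bumps 6 from row 1; 6 bumps 8 from row 2; 8 starts row 3. P = [[1, 2, 4], [3, 6], [8]], Q = [[1, 3, 5], [2, 4], [6]].
Insert 5: appended to row 1. P = [[1, 2, 4, 5], [3, 6], [8]], Q = [[1, 3, 5, 7], [2, 4], [6]].
Insert 7: appended to row 1. P = [[1, 2, 4, 5, 7], [3, 6], [8]], Q = [[1, 3, 5, 7, 8], [2, 4], [6]].

So P = [[1, 2, 4, 5, 7], [3, 6], [8]], Q = [[1, 3, 5, 7, 8], [2, 4], [6]].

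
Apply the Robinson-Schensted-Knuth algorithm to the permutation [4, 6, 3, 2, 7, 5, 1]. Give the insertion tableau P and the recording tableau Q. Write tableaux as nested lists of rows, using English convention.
Insert each entry of the permutation into P by Schensted row insertion, recording in Q the position of each new cell.

Insert 4: appended to row 1. P = [[4]].
Insert 6: appended to row 1. P = [[4, 6]].
Insert 3: 3 bumps 4 from row 1; 4 starts row 2. P = [[3, 6], [4]].
Insert 2: 2 bumps 3 from row 1; 3 bumps 4 from row 2; 4 starts row 3. P = [[2, 6], [3], [4]].
Insert 7: appended to row 1. P = [[2, 6, 7], [3], [4]].
Insert 5: 5 bumps 6 from row 1; 6 appends to row 2. P = [[2, 5, 7], [3, 6], [4]].
Insert 1: 1 bumps 2 from row 1; 2 bumps 3 from row 2; 3 bumps 4 from row 3; 4 starts row 4. P = [[1, 5, 7], [2, 6], [3], [4]].

So P = [[1, 5, 7], [2, 6], [3], [4]], Q = [[1, 2, 5], [3, 6], [4], [7]].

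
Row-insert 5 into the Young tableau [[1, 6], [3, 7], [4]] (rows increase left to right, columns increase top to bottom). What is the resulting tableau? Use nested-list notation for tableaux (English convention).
In row 1, 5 replaces 6 (the leftmost entry greater than 5); 6 is bumped to row 2. In row 2, 6 replaces 7 (the leftmost entry greater than 6); 7 is bumped to row 3. 7 is appended to row 3. The new tableau is [[1, 5], [3, 6], [4, 7]].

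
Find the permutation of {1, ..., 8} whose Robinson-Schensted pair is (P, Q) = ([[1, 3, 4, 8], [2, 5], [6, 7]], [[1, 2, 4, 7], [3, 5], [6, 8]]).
Reverse the RSK construction: for i from n down to 1, find the cell of Q containing i, remove the entry at that cell from P, and reverse-bump it up through P; the value ejected from row 1 is w(i).

Step i=8: Q has 8 at row 3, column 2; remove 7 from row 3 of P and reverse-bump: 7 enters row 2 and ejects 5; 5 enters row 1 and ejects 4. So w(8) = 4. P is now [[1, 3, 5, 8], [2, 7], [6]].
Step i=7: Q has 7 at row 1, column 4; remove that cell from P, ejecting 8. So w(7) = 8. P is now [[1, 3, 5], [2, 7], [6]].
Step i=6: Q has 6 at row 3, column 1; remove 6 from row 3 of P and reverse-bump: 6 enters row 2 and ejects 2; 2 enters row 1 and ejects 1. So w(6) = 1. P is now [[2, 3, 5], [6, 7]].
Step i=5: Q has 5 at row 2, column 2; remove 7 from row 2 of P and reverse-bump: 7 enters row 1 and ejects 5. So w(5) = 5. P is now [[2, 3, 7], [6]].
Step i=4: Q has 4 at row 1, column 3; remove that cell from P, ejecting 7. So w(4) = 7. P is now [[2, 3], [6]].
Step i=3: Q has 3 at row 2, column 1; remove 6 from row 2 of P and reverse-bump: 6 enters row 1 and ejects 3. So w(3) = 3. P is now [[2, 6]].
Step i=2: Q has 2 at row 1, column 2; remove that cell from P, ejecting 6. So w(2) = 6. P is now [[2]].
Step i=1: Q has 1 at row 1, column 1; remove that cell from P, ejecting 2. So w(1) = 2. P is now [].

So w = 2 6 3 7 5 1 8 4.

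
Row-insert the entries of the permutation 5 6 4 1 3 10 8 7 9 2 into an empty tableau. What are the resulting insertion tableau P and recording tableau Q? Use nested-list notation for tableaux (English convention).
P = [[1, 2, 7, 9], [3, 6, 8], [4, 10], [5]], Q = [[1, 2, 6, 9], [3, 5, 7], [4, 8], [10]]

Insert each entry of the permutation into P by Schensted row insertion, recording in Q the position of each new cell.

Insert 5: appended to row 1. P = [[5]].
Insert 6: appended to row 1. P = [[5, 6]].
Insert 4: 4 bumps 5 from row 1; 5 starts row 2. P = [[4, 6], [5]].
Insert 1: 1 bumps 4 from row 1; 4 bumps 5 from row 2; 5 starts row 3. P = [[1, 6], [4], [5]].
Insert 3: 3 bumps 6 from row 1; 6 appends to row 2. P = [[1, 3], [4, 6], [5]].
Insert 10: appended to row 1. P = [[1, 3, 10], [4, 6], [5]].
Insert 8: 8 bumps 10 from row 1; 10 appends to row 2. P = [[1, 3, 8], [4, 6, 10], [5]].
Insert 7: 7 bumps 8 from row 1; 8 bumps 10 from row 2; 10 appends to row 3. P = [[1, 3, 7], [4, 6, 8], [5, 10]].
Insert 9: appended to row 1. P = [[1, 3, 7, 9], [4, 6, 8], [5, 10]].
Insert 2: 2 bumps 3 from row 1; 3 bumps 4 from row 2; 4 bumps 5 from row 3; 5 starts row 4. P = [[1, 2, 7, 9], [3, 6, 8], [4, 10], [5]].

So P = [[1, 2, 7, 9], [3, 6, 8], [4, 10], [5]], Q = [[1, 2, 6, 9], [3, 5, 7], [4, 8], [10]].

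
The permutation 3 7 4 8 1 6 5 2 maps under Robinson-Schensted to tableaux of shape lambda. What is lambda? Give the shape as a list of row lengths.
Row-insert each entry into an empty tableau.

After inserting 3: P = [[3]].
After inserting 7: P = [[3, 7]].
After inserting 4: P = [[3, 4], [7]].
After inserting 8: P = [[3, 4, 8], [7]].
After inserting 1: P = [[1, 4, 8], [3], [7]].
After inserting 6: P = [[1, 4, 6], [3, 8], [7]].
After inserting 5: P = [[1, 4, 5], [3, 6], [7, 8]].
After inserting 2: P = [[1, 2, 5], [3, 4], [6, 8], [7]].

The final insertion tableau P = [[1, 2, 5], [3, 4], [6, 8], [7]] has shape [3, 2, 2, 1].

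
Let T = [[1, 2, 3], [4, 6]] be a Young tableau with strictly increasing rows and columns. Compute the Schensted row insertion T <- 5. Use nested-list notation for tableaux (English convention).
5 is larger than every entry of row 1, so it is appended to row 1. The new tableau is [[1, 2, 3, 5], [4, 6]].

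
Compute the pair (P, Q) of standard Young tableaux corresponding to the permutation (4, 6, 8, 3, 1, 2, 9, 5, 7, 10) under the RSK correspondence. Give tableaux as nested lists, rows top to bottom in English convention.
Insert each entry of the permutation into P by Schensted row insertion, recording in Q the position of each new cell.

Insert 4: appended to row 1. P = [[4]].
Insert 6: appended to row 1. P = [[4, 6]].
Insert 8: appended to row 1. P = [[4, 6, 8]].
Insert 3: 3 bumps 4 from row 1; 4 starts row 2. P = [[3, 6, 8], [4]].
Insert 1: 1 bumps 3 from row 1; 3 bumps 4 from row 2; 4 starts row 3. P = [[1, 6, 8], [3], [4]].
Insert 2: 2 bumps 6 from row 1; 6 appends to row 2. P = [[1, 2, 8], [3, 6], [4]].
Insert 9: appended to row 1. P = [[1, 2, 8, 9], [3, 6], [4]].
Insert 5: 5 bumps 8 from row 1; 8 appends to row 2. P = [[1, 2, 5, 9], [3, 6, 8], [4]].
Insert 7: 7 bumps 9 from row 1; 9 appends to row 2. P = [[1, 2, 5, 7], [3, 6, 8, 9], [4]].
Insert 10: appended to row 1. P = [[1, 2, 5, 7, 10], [3, 6, 8, 9], [4]].

So P = [[1, 2, 5, 7, 10], [3, 6, 8, 9], [4]], Q = [[1, 2, 3, 7, 10], [4, 6, 8, 9], [5]].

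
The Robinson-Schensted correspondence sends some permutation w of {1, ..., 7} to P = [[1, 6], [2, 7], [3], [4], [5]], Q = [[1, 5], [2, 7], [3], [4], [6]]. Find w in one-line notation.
Reverse the RSK construction: for i from n down to 1, find the cell of Q containing i, remove the entry at that cell from P, and reverse-bump it up through P; the value ejected from row 1 is w(i).

Step i=7: Q has 7 at row 2, column 2; remove 7 from row 2 of P and reverse-bump: 7 enters row 1 and ejects 6. So w(7) = 6. P is now [[1, 7], [2], [3], [4], [5]].
Step i=6: Q has 6 at row 5, column 1; remove 5 from row 5 of P and reverse-bump: 5 enters row 4 and ejects 4; 4 enters row 3 and ejects 3; 3 enters row 2 and ejects 2; 2 enters row 1 and ejects 1. So w(6) = 1. P is now [[2, 7], [3], [4], [5]].
Step i=5: Q has 5 at row 1, column 2; remove that cell from P, ejecting 7. So w(5) = 7. P is now [[2], [3], [4], [5]].
Step i=4: Q has 4 at row 4, column 1; remove 5 from row 4 of P and reverse-bump: 5 enters row 3 and ejects 4; 4 enters row 2 and ejects 3; 3 enters row 1 and ejects 2. So w(4) = 2. P is now [[3], [4], [5]].
Step i=3: Q has 3 at row 3, column 1; remove 5 from row 3 of P and reverse-bump: 5 enters row 2 and ejects 4; 4 enters row 1 and ejects 3. So w(3) = 3. P is now [[4], [5]].
Step i=2: Q has 2 at row 2, column 1; remove 5 from row 2 of P and reverse-bump: 5 enters row 1 and ejects 4. So w(2) = 4. P is now [[5]].
Step i=1: Q has 1 at row 1, column 1; remove that cell from P, ejecting 5. So w(1) = 5. P is now [].

So w = 5 4 3 2 7 1 6.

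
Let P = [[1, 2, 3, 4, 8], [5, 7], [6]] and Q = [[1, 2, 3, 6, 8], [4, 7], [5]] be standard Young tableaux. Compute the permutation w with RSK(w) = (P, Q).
1 2 6 5 3 7 4 8

Reverse RSK: for i = n, n-1, ..., 1, locate i in Q, remove the corresponding corner cell from P, and reverse-bump its entry up through P; the value ejected from row 1 is w(i).

So w = 1 2 6 5 3 7 4 8.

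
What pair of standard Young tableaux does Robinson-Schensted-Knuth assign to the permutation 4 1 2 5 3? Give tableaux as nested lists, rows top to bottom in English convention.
Insert each entry of the permutation into P by Schensted row insertion, recording in Q the position of each new cell.

Insert 4: appended to row 1. P = [[4]].
Insert 1: 1 bumps 4 from row 1; 4 starts row 2. P = [[1], [4]].
Insert 2: appended to row 1. P = [[1, 2], [4]].
Insert 5: appended to row 1. P = [[1, 2, 5], [4]].
Insert 3: 3 bumps 5 from row 1; 5 appends to row 2. P = [[1, 2, 3], [4, 5]].

So P = [[1, 2, 3], [4, 5]], Q = [[1, 3, 4], [2, 5]].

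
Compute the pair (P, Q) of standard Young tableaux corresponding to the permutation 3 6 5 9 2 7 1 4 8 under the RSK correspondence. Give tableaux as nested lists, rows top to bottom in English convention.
Insert each entry of the permutation into P by Schensted row insertion, recording in Q the position of each new cell.

Insert 3: appended to row 1. P = [[3]].
Insert 6: appended to row 1. P = [[3, 6]].
Insert 5: 5 bumps 6 from row 1; 6 starts row 2. P = [[3, 5], [6]].
Insert 9: appended to row 1. P = [[3, 5, 9], [6]].
Insert 2: 2 bumps 3 from row 1; 3 bumps 6 from row 2; 6 starts row 3. P = [[2, 5, 9], [3], [6]].
Insert 7: 7 bumps 9 from row 1; 9 appends to row 2. P = [[2, 5, 7], [3, 9], [6]].
Insert 1: 1 bumps 2 from row 1; 2 bumps 3 from row 2; 3 bumps 6 from row 3; 6 starts row 4. P = [[1, 5, 7], [2, 9], [3], [6]].
Insert 4: 4 bumps 5 from row 1; 5 bumps 9 from row 2; 9 appends to row 3. P = [[1, 4, 7], [2, 5], [3, 9], [6]].
Insert 8: appended to row 1. P = [[1, 4, 7, 8], [2, 5], [3, 9], [6]].

So P = [[1, 4, 7, 8], [2, 5], [3, 9], [6]], Q = [[1, 2, 4, 9], [3, 6], [5, 8], [7]].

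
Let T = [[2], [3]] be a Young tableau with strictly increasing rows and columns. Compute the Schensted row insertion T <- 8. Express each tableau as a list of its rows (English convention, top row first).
[[2, 8], [3]]

8 is larger than every entry of row 1, so it is appended to row 1. The new tableau is [[2, 8], [3]].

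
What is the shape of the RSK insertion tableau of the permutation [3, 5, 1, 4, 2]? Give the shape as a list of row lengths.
RSK row insertion gives P = [[1, 2], [3, 4], [5]], which has shape [2, 2, 1].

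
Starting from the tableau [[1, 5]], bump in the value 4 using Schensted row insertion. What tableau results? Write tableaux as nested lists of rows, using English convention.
In row 1, 4 replaces 5 (the leftmost entry greater than 4); 5 is bumped to row 2. 5 starts a new row 2. The new tableau is [[1, 4], [5]].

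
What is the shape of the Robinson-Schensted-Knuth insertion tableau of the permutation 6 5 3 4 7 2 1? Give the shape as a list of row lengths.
Row-insert each entry into an empty tableau.

After inserting 6: P = [[6]].
After inserting 5: P = [[5], [6]].
After inserting 3: P = [[3], [5], [6]].
After inserting 4: P = [[3, 4], [5], [6]].
After inserting 7: P = [[3, 4, 7], [5], [6]].
After inserting 2: P = [[2, 4, 7], [3], [5], [6]].
After inserting 1: P = [[1, 4, 7], [2], [3], [5], [6]].

The final insertion tableau P = [[1, 4, 7], [2], [3], [5], [6]] has shape [3, 1, 1, 1, 1].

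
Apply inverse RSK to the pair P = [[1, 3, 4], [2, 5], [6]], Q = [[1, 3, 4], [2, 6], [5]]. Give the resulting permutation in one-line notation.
6 2 3 5 1 4

Reverse the RSK construction: for i from n down to 1, find the cell of Q containing i, remove the entry at that cell from P, and reverse-bump it up through P; the value ejected from row 1 is w(i).

Step i=6: Q has 6 at row 2, column 2; remove 5 from row 2 of P and reverse-bump: 5 enters row 1 and ejects 4. So w(6) = 4. P is now [[1, 3, 5], [2], [6]].
Step i=5: Q has 5 at row 3, column 1; remove 6 from row 3 of P and reverse-bump: 6 enters row 2 and ejects 2; 2 enters row 1 and ejects 1. So w(5) = 1. P is now [[2, 3, 5], [6]].
Step i=4: Q has 4 at row 1, column 3; remove that cell from P, ejecting 5. So w(4) = 5. P is now [[2, 3], [6]].
Step i=3: Q has 3 at row 1, column 2; remove that cell from P, ejecting 3. So w(3) = 3. P is now [[2], [6]].
Step i=2: Q has 2 at row 2, column 1; remove 6 from row 2 of P and reverse-bump: 6 enters row 1 and ejects 2. So w(2) = 2. P is now [[6]].
Step i=1: Q has 1 at row 1, column 1; remove that cell from P, ejecting 6. So w(1) = 6. P is now [].

So w = 6 2 3 5 1 4.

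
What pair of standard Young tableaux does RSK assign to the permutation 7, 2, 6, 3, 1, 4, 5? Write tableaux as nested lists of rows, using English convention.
Insert each entry of the permutation into P by Schensted row insertion, recording in Q the position of each new cell.

Insert 7: appended to row 1. P = [[7]].
Insert 2: 2 bumps 7 from row 1; 7 starts row 2. P = [[2], [7]].
Insert 6: appended to row 1. P = [[2, 6], [7]].
Insert 3: 3 bumps 6 from row 1; 6 bumps 7 from row 2; 7 starts row 3. P = [[2, 3], [6], [7]].
Insert 1: 1 bumps 2 from row 1; 2 bumps 6 from row 2; 6 bumps 7 from row 3; 7 starts row 4. P = [[1, 3], [2], [6], [7]].
Insert 4: appended to row 1. P = [[1, 3, 4], [2], [6], [7]].
Insert 5: appended to row 1. P = [[1, 3, 4, 5], [2], [6], [7]].

So P = [[1, 3, 4, 5], [2], [6], [7]], Q = [[1, 3, 6, 7], [2], [4], [5]].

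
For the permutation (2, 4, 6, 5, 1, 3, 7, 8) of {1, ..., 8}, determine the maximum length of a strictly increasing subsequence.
5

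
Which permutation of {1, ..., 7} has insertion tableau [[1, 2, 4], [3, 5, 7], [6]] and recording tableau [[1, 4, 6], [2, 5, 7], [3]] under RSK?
6 3 1 5 2 7 4

Reverse the RSK construction: for i from n down to 1, find the cell of Q containing i, remove the entry at that cell from P, and reverse-bump it up through P; the value ejected from row 1 is w(i).

Step i=7: Q has 7 at row 2, column 3; remove 7 from row 2 of P and reverse-bump: 7 enters row 1 and ejects 4. So w(7) = 4. P is now [[1, 2, 7], [3, 5], [6]].
Step i=6: Q has 6 at row 1, column 3; remove that cell from P, ejecting 7. So w(6) = 7. P is now [[1, 2], [3, 5], [6]].
Step i=5: Q has 5 at row 2, column 2; remove 5 from row 2 of P and reverse-bump: 5 enters row 1 and ejects 2. So w(5) = 2. P is now [[1, 5], [3], [6]].
Step i=4: Q has 4 at row 1, column 2; remove that cell from P, ejecting 5. So w(4) = 5. P is now [[1], [3], [6]].
Step i=3: Q has 3 at row 3, column 1; remove 6 from row 3 of P and reverse-bump: 6 enters row 2 and ejects 3; 3 enters row 1 and ejects 1. So w(3) = 1. P is now [[3], [6]].
Step i=2: Q has 2 at row 2, column 1; remove 6 from row 2 of P and reverse-bump: 6 enters row 1 and ejects 3. So w(2) = 3. P is now [[6]].
Step i=1: Q has 1 at row 1, column 1; remove that cell from P, ejecting 6. So w(1) = 6. P is now [].

So w = 6 3 1 5 2 7 4.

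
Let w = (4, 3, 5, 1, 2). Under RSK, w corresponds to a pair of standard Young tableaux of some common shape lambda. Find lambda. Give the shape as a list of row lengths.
[2, 2, 1]

Row-insert each entry into an empty tableau.

After inserting 4: P = [[4]].
After inserting 3: P = [[3], [4]].
After inserting 5: P = [[3, 5], [4]].
After inserting 1: P = [[1, 5], [3], [4]].
After inserting 2: P = [[1, 2], [3, 5], [4]].

The final insertion tableau P = [[1, 2], [3, 5], [4]] has shape [2, 2, 1].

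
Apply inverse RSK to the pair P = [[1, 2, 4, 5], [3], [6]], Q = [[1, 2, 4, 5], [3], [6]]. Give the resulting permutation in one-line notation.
1 6 3 4 5 2

Reverse the RSK construction: for i from n down to 1, find the cell of Q containing i, remove the entry at that cell from P, and reverse-bump it up through P; the value ejected from row 1 is w(i).

Step i=6: Q has 6 at row 3, column 1; remove 6 from row 3 of P and reverse-bump: 6 enters row 2 and ejects 3; 3 enters row 1 and ejects 2. So w(6) = 2. P is now [[1, 3, 4, 5], [6]].
Step i=5: Q has 5 at row 1, column 4; remove that cell from P, ejecting 5. So w(5) = 5. P is now [[1, 3, 4], [6]].
Step i=4: Q has 4 at row 1, column 3; remove that cell from P, ejecting 4. So w(4) = 4. P is now [[1, 3], [6]].
Step i=3: Q has 3 at row 2, column 1; remove 6 from row 2 of P and reverse-bump: 6 enters row 1 and ejects 3. So w(3) = 3. P is now [[1, 6]].
Step i=2: Q has 2 at row 1, column 2; remove that cell from P, ejecting 6. So w(2) = 6. P is now [[1]].
Step i=1: Q has 1 at row 1, column 1; remove that cell from P, ejecting 1. So w(1) = 1. P is now [].

So w = 1 6 3 4 5 2.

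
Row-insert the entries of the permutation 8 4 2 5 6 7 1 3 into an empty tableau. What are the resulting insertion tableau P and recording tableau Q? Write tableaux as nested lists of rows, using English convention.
Insert each entry of the permutation into P by Schensted row insertion, recording in Q the position of each new cell.

After inserting 8: P = [[8]].
After inserting 4: P = [[4], [8]].
After inserting 2: P = [[2], [4], [8]].
After inserting 5: P = [[2, 5], [4], [8]].
After inserting 6: P = [[2, 5, 6], [4], [8]].
After inserting 7: P = [[2, 5, 6, 7], [4], [8]].
After inserting 1: P = [[1, 5, 6, 7], [2], [4], [8]].
After inserting 3: P = [[1, 3, 6, 7], [2, 5], [4], [8]].

So P = [[1, 3, 6, 7], [2, 5], [4], [8]], Q = [[1, 4, 5, 6], [2, 8], [3], [7]].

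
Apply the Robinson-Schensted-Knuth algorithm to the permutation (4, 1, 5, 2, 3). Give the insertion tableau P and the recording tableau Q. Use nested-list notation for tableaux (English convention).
P = [[1, 2, 3], [4, 5]], Q = [[1, 3, 5], [2, 4]]

Insert each entry of the permutation into P by Schensted row insertion, recording in Q the position of each new cell.

After inserting 4: P = [[4]].
After inserting 1: P = [[1], [4]].
After inserting 5: P = [[1, 5], [4]].
After inserting 2: P = [[1, 2], [4, 5]].
After inserting 3: P = [[1, 2, 3], [4, 5]].

So P = [[1, 2, 3], [4, 5]], Q = [[1, 3, 5], [2, 4]].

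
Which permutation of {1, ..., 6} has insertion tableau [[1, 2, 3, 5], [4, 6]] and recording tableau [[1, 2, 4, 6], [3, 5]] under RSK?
Reverse RSK: for i = n, n-1, ..., 1, locate i in Q, remove the corresponding corner cell from P, and reverse-bump its entry up through P; the value ejected from row 1 is w(i).

So w = 1 4 2 6 3 5.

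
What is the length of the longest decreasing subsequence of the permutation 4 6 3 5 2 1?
4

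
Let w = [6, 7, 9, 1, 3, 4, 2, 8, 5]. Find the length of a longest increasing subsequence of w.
4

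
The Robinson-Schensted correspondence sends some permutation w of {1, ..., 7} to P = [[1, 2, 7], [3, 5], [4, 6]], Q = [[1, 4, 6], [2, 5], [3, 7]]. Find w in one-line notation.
Reverse the RSK construction: for i from n down to 1, find the cell of Q containing i, remove the entry at that cell from P, and reverse-bump it up through P; the value ejected from row 1 is w(i).

Step i=7: Q has 7 at row 3, column 2; remove 6 from row 3 of P and reverse-bump: 6 enters row 2 and ejects 5; 5 enters row 1 and ejects 2. So w(7) = 2. P is now [[1, 5, 7], [3, 6], [4]].
Step i=6: Q has 6 at row 1, column 3; remove that cell from P, ejecting 7. So w(6) = 7. P is now [[1, 5], [3, 6], [4]].
Step i=5: Q has 5 at row 2, column 2; remove 6 from row 2 of P and reverse-bump: 6 enters row 1 and ejects 5. So w(5) = 5. P is now [[1, 6], [3], [4]].
Step i=4: Q has 4 at row 1, column 2; remove that cell from P, ejecting 6. So w(4) = 6. P is now [[1], [3], [4]].
Step i=3: Q has 3 at row 3, column 1; remove 4 from row 3 of P and reverse-bump: 4 enters row 2 and ejects 3; 3 enters row 1 and ejects 1. So w(3) = 1. P is now [[3], [4]].
Step i=2: Q has 2 at row 2, column 1; remove 4 from row 2 of P and reverse-bump: 4 enters row 1 and ejects 3. So w(2) = 3. P is now [[4]].
Step i=1: Q has 1 at row 1, column 1; remove that cell from P, ejecting 4. So w(1) = 4. P is now [].

So w = 4 3 1 6 5 7 2.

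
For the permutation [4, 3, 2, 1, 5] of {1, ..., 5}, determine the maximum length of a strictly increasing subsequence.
2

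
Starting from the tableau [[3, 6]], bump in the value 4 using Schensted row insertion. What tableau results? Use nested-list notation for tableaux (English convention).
In row 1, 4 replaces 6 (the leftmost entry greater than 4); 6 is bumped to row 2. 6 starts a new row 2. The new tableau is [[3, 4], [6]].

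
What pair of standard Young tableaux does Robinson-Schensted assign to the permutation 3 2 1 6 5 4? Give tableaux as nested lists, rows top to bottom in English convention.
Insert each entry of the permutation into P by Schensted row insertion, recording in Q the position of each new cell.

Insert 3: appended to row 1. P = [[3]], Q = [[1]].
Insert 2: 2 bumps 3 from row 1; 3 starts row 2. P = [[2], [3]], Q = [[1], [2]].
Insert 1: 1 bumps 2 from row 1; 2 bumps 3 from row 2; 3 starts row 3. P = [[1], [2], [3]], Q = [[1], [2], [3]].
Insert 6: appended to row 1. P = [[1, 6], [2], [3]], Q = [[1, 4], [2], [3]].
Insert 5: 5 bumps 6 from row 1; 6 appends to row 2. P = [[1, 5], [2, 6], [3]], Q = [[1, 4], [2, 5], [3]].
Insert 4: 4 bumps 5 from row 1; 5 bumps 6 from row 2; 6 appends to row 3. P = [[1, 4], [2, 5], [3, 6]], Q = [[1, 4], [2, 5], [3, 6]].

So P = [[1, 4], [2, 5], [3, 6]], Q = [[1, 4], [2, 5], [3, 6]].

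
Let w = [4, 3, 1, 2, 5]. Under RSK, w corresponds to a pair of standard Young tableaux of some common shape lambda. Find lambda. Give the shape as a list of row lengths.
RSK row insertion gives P = [[1, 2, 5], [3], [4]], which has shape [3, 1, 1].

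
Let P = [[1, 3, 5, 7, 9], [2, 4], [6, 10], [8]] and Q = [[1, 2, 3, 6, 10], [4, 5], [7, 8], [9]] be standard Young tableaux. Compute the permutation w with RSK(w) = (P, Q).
Reverse the RSK construction: for i from n down to 1, find the cell of Q containing i, remove the entry at that cell from P, and reverse-bump it up through P; the value ejected from row 1 is w(i).

Step i=10: Q has 10 at row 1, column 5; remove that cell from P, ejecting 9. So w(10) = 9. P is now [[1, 3, 5, 7], [2, 4], [6, 10], [8]].
Step i=9: Q has 9 at row 4, column 1; remove 8 from row 4 of P and reverse-bump: 8 enters row 3 and ejects 6; 6 enters row 2 and ejects 4; 4 enters row 1 and ejects 3. So w(9) = 3. P is now [[1, 4, 5, 7], [2, 6], [8, 10]].
Step i=8: Q has 8 at row 3, column 2; remove 10 from row 3 of P and reverse-bump: 10 enters row 2 and ejects 6; 6 enters row 1 and ejects 5. So w(8) = 5. P is now [[1, 4, 6, 7], [2, 10], [8]].
Step i=7: Q has 7 at row 3, column 1; remove 8 from row 3 of P and reverse-bump: 8 enters row 2 and ejects 2; 2 enters row 1 and ejects 1. So w(7) = 1. P is now [[2, 4, 6, 7], [8, 10]].
Step i=6: Q has 6 at row 1, column 4; remove that cell from P, ejecting 7. So w(6) = 7. P is now [[2, 4, 6], [8, 10]].
Step i=5: Q has 5 at row 2, column 2; remove 10 from row 2 of P and reverse-bump: 10 enters row 1 and ejects 6. So w(5) = 6. P is now [[2, 4, 10], [8]].
Step i=4: Q has 4 at row 2, column 1; remove 8 from row 2 of P and reverse-bump: 8 enters row 1 and ejects 4. So w(4) = 4. P is now [[2, 8, 10]].
Step i=3: Q has 3 at row 1, column 3; remove that cell from P, ejecting 10. So w(3) = 10. P is now [[2, 8]].
Step i=2: Q has 2 at row 1, column 2; remove that cell from P, ejecting 8. So w(2) = 8. P is now [[2]].
Step i=1: Q has 1 at row 1, column 1; remove that cell from P, ejecting 2. So w(1) = 2. P is now [].

So w = 2 8 10 4 6 7 1 5 3 9.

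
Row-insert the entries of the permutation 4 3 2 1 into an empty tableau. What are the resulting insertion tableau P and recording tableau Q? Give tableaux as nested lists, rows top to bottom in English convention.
Insert each entry of the permutation into P by Schensted row insertion, recording in Q the position of each new cell.

Insert 4: appended to row 1. P = [[4]].
Insert 3: 3 bumps 4 from row 1; 4 starts row 2. P = [[3], [4]].
Insert 2: 2 bumps 3 from row 1; 3 bumps 4 from row 2; 4 starts row 3. P = [[2], [3], [4]].
Insert 1: 1 bumps 2 from row 1; 2 bumps 3 from row 2; 3 bumps 4 from row 3; 4 starts row 4. P = [[1], [2], [3], [4]].

So P = [[1], [2], [3], [4]], Q = [[1], [2], [3], [4]].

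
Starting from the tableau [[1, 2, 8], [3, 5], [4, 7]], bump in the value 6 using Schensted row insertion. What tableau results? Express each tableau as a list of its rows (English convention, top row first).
[[1, 2, 6], [3, 5, 8], [4, 7]]

In row 1, 6 replaces 8 (the leftmost entry greater than 6); 8 is bumped to row 2. 8 is appended to row 2. The new tableau is [[1, 2, 6], [3, 5, 8], [4, 7]].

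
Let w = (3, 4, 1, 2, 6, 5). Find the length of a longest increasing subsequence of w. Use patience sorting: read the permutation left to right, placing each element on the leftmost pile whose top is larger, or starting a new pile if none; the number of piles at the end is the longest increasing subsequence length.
3: new pile. tops = [3]
4: new pile. tops = [3, 4]
1: onto pile 1 (replacing 3). tops = [1, 4]
2: onto pile 2 (replacing 4). tops = [1, 2]
6: new pile. tops = [1, 2, 6]
5: onto pile 3 (replacing 6). tops = [1, 2, 5]

3 piles, so the longest increasing subsequence has length 3.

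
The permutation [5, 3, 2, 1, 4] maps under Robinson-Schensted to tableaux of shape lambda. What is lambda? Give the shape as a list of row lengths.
[2, 1, 1, 1]

Row-insert each entry into an empty tableau.

After inserting 5: P = [[5]].
After inserting 3: P = [[3], [5]].
After inserting 2: P = [[2], [3], [5]].
After inserting 1: P = [[1], [2], [3], [5]].
After inserting 4: P = [[1, 4], [2], [3], [5]].

The final insertion tableau P = [[1, 4], [2], [3], [5]] has shape [2, 1, 1, 1].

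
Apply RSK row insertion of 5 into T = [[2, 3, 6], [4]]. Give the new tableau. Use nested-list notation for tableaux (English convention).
In row 1, 5 replaces 6 (the leftmost entry greater than 5); 6 is bumped to row 2. 6 is appended to row 2. The new tableau is [[2, 3, 5], [4, 6]].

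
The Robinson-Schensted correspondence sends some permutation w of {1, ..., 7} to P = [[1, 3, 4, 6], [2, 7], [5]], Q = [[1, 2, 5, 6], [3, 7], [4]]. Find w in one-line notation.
Reverse RSK: for i = n, n-1, ..., 1, locate i in Q, remove the corresponding corner cell from P, and reverse-bump its entry up through P; the value ejected from row 1 is w(i).

So w = 2 5 3 1 4 7 6.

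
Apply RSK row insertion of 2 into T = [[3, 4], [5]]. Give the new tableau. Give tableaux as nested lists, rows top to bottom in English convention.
In row 1, 2 replaces 3 (the leftmost entry greater than 2); 3 is bumped to row 2. In row 2, 3 replaces 5 (the leftmost entry greater than 3); 5 is bumped to row 3. 5 starts a new row 3. The new tableau is [[2, 4], [3], [5]].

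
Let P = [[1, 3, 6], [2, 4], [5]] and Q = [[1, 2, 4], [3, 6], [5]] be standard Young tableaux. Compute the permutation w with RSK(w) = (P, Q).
Reverse the RSK construction: for i from n down to 1, find the cell of Q containing i, remove the entry at that cell from P, and reverse-bump it up through P; the value ejected from row 1 is w(i).

Step i=6: Q has 6 at row 2, column 2; remove 4 from row 2 of P and reverse-bump: 4 enters row 1 and ejects 3. So w(6) = 3. P is now [[1, 4, 6], [2], [5]].
Step i=5: Q has 5 at row 3, column 1; remove 5 from row 3 of P and reverse-bump: 5 enters row 2 and ejects 2; 2 enters row 1 and ejects 1. So w(5) = 1. P is now [[2, 4, 6], [5]].
Step i=4: Q has 4 at row 1, column 3; remove that cell from P, ejecting 6. So w(4) = 6. P is now [[2, 4], [5]].
Step i=3: Q has 3 at row 2, column 1; remove 5 from row 2 of P and reverse-bump: 5 enters row 1 and ejects 4. So w(3) = 4. P is now [[2, 5]].
Step i=2: Q has 2 at row 1, column 2; remove that cell from P, ejecting 5. So w(2) = 5. P is now [[2]].
Step i=1: Q has 1 at row 1, column 1; remove that cell from P, ejecting 2. So w(1) = 2. P is now [].

So w = 2 5 4 6 1 3.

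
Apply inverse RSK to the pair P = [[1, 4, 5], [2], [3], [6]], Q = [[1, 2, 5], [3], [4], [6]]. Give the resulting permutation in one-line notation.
3 6 4 2 5 1

Reverse the RSK construction: for i from n down to 1, find the cell of Q containing i, remove the entry at that cell from P, and reverse-bump it up through P; the value ejected from row 1 is w(i).

Step i=6: Q has 6 at row 4, column 1; remove 6 from row 4 of P and reverse-bump: 6 enters row 3 and ejects 3; 3 enters row 2 and ejects 2; 2 enters row 1 and ejects 1. So w(6) = 1. P is now [[2, 4, 5], [3], [6]].
Step i=5: Q has 5 at row 1, column 3; remove that cell from P, ejecting 5. So w(5) = 5. P is now [[2, 4], [3], [6]].
Step i=4: Q has 4 at row 3, column 1; remove 6 from row 3 of P and reverse-bump: 6 enters row 2 and ejects 3; 3 enters row 1 and ejects 2. So w(4) = 2. P is now [[3, 4], [6]].
Step i=3: Q has 3 at row 2, column 1; remove 6 from row 2 of P and reverse-bump: 6 enters row 1 and ejects 4. So w(3) = 4. P is now [[3, 6]].
Step i=2: Q has 2 at row 1, column 2; remove that cell from P, ejecting 6. So w(2) = 6. P is now [[3]].
Step i=1: Q has 1 at row 1, column 1; remove that cell from P, ejecting 3. So w(1) = 3. P is now [].

So w = 3 6 4 2 5 1.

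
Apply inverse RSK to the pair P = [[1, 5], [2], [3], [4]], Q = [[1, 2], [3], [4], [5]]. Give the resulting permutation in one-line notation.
Reverse the RSK construction: for i from n down to 1, find the cell of Q containing i, remove the entry at that cell from P, and reverse-bump it up through P; the value ejected from row 1 is w(i).

Step i=5: Q has 5 at row 4, column 1; remove 4 from row 4 of P and reverse-bump: 4 enters row 3 and ejects 3; 3 enters row 2 and ejects 2; 2 enters row 1 and ejects 1. So w(5) = 1. P is now [[2, 5], [3], [4]].
Step i=4: Q has 4 at row 3, column 1; remove 4 from row 3 of P and reverse-bump: 4 enters row 2 and ejects 3; 3 enters row 1 and ejects 2. So w(4) = 2. P is now [[3, 5], [4]].
Step i=3: Q has 3 at row 2, column 1; remove 4 from row 2 of P and reverse-bump: 4 enters row 1 and ejects 3. So w(3) = 3. P is now [[4, 5]].
Step i=2: Q has 2 at row 1, column 2; remove that cell from P, ejecting 5. So w(2) = 5. P is now [[4]].
Step i=1: Q has 1 at row 1, column 1; remove that cell from P, ejecting 4. So w(1) = 4. P is now [].

So w = 4 5 3 2 1.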